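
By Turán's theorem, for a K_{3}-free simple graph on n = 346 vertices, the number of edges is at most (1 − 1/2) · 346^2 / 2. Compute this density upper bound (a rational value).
Turán density bound = (1/2) · 346^2/2 = 29929

Turán's theorem: ex(n, K_{r+1}) is achieved by the complete r-partite Turán graph T(n, r) with parts as balanced as possible, and is at most (1 − 1/r) · n^2/2. For r = 2, n = 346: the density bound is (1/2) · 119716/2 = 29929. Since 2 ∣ 346, the Turán graph T(346, 2) has parts of equal size 173, and its edge count e(T(346, 2)) = 29929 attains the density bound exactly.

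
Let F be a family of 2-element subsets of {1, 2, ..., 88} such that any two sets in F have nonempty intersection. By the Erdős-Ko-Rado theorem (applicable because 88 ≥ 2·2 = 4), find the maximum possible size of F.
max |F| = C(87, 1) = 87

The Erdős-Ko-Rado theorem states: for n ≥ 2k, an intersecting family of k-subsets of an n-element set has size at most C(n − 1, k − 1), with equality for 'star' families {A ⊆ [n] : |A| = k, i ∈ A} (fix an element i). For n = 88, k = 2: C(87, 1) = 87.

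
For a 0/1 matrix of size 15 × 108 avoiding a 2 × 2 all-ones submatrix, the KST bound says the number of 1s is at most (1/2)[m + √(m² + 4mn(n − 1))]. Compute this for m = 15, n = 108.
z(15, 108; 2, 2) ≤ (1/2)[15 + √(15² + 4·15·108·107)] = (1/2)[15 + √693585] = 423.9088

Kővári–Sós–Turán: let r_1, ..., r_15 be the row sums and z = Σ r_i the total number of 1s. Each pair of columns can share at most one row with both entries 1 (else a 2×2 all-ones block appears), so Σ_i C(r_i, 2) ≤ C(108, 2) = 5778. By convexity Σ_i C(r_i, 2) ≥ 15·C(z/15, 2) = z(z − 15)/(2·15), giving z² − 15z − 15·108·107 ≤ 0 and hence z ≤ (1/2)[15 + √(225 + 4·173340)] = (1/2)[15 + √693585] ≈ (1/2)(15 + 832.8175) = 423.9088.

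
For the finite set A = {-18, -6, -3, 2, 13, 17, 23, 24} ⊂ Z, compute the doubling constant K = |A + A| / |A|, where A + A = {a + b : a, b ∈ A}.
K = |A + A| / |A| = 34/8 = 17/4

Enumerate A + A = {a + b : a, b ∈ A}. With |A| = 8, there are |A|^2 = 64 ordered sum pairs; collecting distinct values, A + A = {-36, -24, -21, -16, -12, -9, -6, -5, -4, -1, 4, 5, 6, 7, 10, 11, 14, 15, 17, 18, 19, 20, 21, 25, 26, 30, 34, 36, 37, 40, 41, 46, 47, 48}, so |A + A| = 34. Thus K = 34/8 = 17/4. For comparison, the minimum possible |A + A| over all 8-element sets is 2·8 − 1 = 15 (so min K = 15/8), attained only by arithmetic progressions.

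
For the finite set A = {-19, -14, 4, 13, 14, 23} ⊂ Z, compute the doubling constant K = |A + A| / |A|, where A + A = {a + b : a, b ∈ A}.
K = |A + A| / |A| = 20/6 = 10/3

Enumerate A + A = {a + b : a, b ∈ A}. With |A| = 6, there are |A|^2 = 36 ordered sum pairs; collecting distinct values, A + A = {-38, -33, -28, -15, -10, -6, -5, -1, 0, 4, 8, 9, 17, 18, 26, 27, 28, 36, 37, 46}, so |A + A| = 20. Thus K = 20/6 = 10/3. For comparison, the minimum possible |A + A| over all 6-element sets is 2·6 − 1 = 11 (so min K = 11/6), attained only by arithmetic progressions.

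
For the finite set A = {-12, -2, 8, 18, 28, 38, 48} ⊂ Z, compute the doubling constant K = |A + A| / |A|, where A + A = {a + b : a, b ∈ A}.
K = |A + A| / |A| = 13/7

Enumerate A + A = {a + b : a, b ∈ A}. With |A| = 7, there are |A|^2 = 49 ordered sum pairs; collecting distinct values, A + A = {-24, -14, -4, 6, 16, 26, 36, 46, 56, 66, 76, 86, 96}, so |A + A| = 13. Thus K = 13/7. Here |A + A| = 2|A| − 1 = 13, the minimum possible — so K = 13/7 is minimal, which holds iff A is an arithmetic progression.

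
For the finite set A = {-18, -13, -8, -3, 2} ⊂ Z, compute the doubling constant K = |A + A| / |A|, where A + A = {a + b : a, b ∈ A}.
K = |A + A| / |A| = 9/5

Enumerate A + A = {a + b : a, b ∈ A}. With |A| = 5, there are |A|^2 = 25 ordered sum pairs; collecting distinct values, A + A = {-36, -31, -26, -21, -16, -11, -6, -1, 4}, so |A + A| = 9. Thus K = 9/5. Here |A + A| = 2|A| − 1 = 9, the minimum possible — so K = 9/5 is minimal, which holds iff A is an arithmetic progression.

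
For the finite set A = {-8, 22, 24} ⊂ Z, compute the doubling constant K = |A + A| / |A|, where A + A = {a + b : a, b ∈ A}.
K = |A + A| / |A| = 6/3 = 2

Enumerate A + A = {a + b : a, b ∈ A}. With |A| = 3, there are |A|^2 = 9 ordered sum pairs; collecting distinct values, A + A = {-16, 14, 16, 44, 46, 48}, so |A + A| = 6. Thus K = 6/3 = 2. For comparison, the minimum possible |A + A| over all 3-element sets is 2·3 − 1 = 5 (so min K = 5/3), attained only by arithmetic progressions.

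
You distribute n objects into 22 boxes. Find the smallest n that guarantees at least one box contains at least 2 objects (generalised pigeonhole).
n = (2 − 1)·22 + 1 = 23

By the generalised pigeonhole principle, to guarantee some box contains ≥ r objects we need more than (r − 1) · k objects total. Threshold: n = (r − 1) · k + 1. With r = 2 and k = 22: n = 1 · 22 + 1 = 22 + 1 = 23. For n = 22 = 1 · 22, we can put exactly 1 objects in every box, avoiding 2 in any single one — so 23 is tight.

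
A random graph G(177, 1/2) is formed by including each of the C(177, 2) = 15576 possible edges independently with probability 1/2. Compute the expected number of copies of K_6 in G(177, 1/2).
E[# K_6] = C(177, 6) · (1/2)^C(6, 2) = 39202637320 / 2^15 = 4900329665/4096 ≈ 1196369.547119

For each 6-subset S of vertices (there are C(177, 6) = 39202637320 such S), let X_S = 1 if S induces a K_6 (all C(6, 2) = 15 edges present). Then P(X_S = 1) = (1/2)^15 = 1/32768. By linearity of expectation, E[# K_6] = C(177, 6) · (1/2)^15 = 39202637320 / 32768 = 4900329665/4096 ≈ 1196369.547119.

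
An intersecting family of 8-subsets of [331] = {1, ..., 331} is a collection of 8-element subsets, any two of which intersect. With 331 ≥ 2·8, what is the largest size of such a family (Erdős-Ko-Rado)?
max |F| = C(330, 7) = 79313455049400

Erdős-Ko-Rado (1961): when n ≥ 2k, max |F| = C(n−1, k−1). The bound is attained by the star {A : i ∈ A} for any fixed i ∈ [n]. Here C(331−1, 8−1) = C(330, 7) = 79313455049400.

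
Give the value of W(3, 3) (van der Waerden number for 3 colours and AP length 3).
W(3, 3) = 27

This is a classical value, W(3, 3) = 27, established by combining an explicit 3-colouring of {1, ..., 26} with no monochromatic 3-AP (giving the lower bound W(3, 3) > 26) and a finite case analysis / exhaustive computer search showing every 3-colouring of {1, ..., 27} has such an AP.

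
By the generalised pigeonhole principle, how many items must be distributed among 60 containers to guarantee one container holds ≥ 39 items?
n = (39 − 1)·60 + 1 = 2281

By the generalised pigeonhole principle, to guarantee some box contains ≥ r objects we need more than (r − 1) · k objects total. Threshold: n = (r − 1) · k + 1. With r = 39 and k = 60: n = 38 · 60 + 1 = 2280 + 1 = 2281. For n = 2280 = 38 · 60, we can put exactly 38 objects in every box, avoiding 39 in any single one — so 2281 is tight.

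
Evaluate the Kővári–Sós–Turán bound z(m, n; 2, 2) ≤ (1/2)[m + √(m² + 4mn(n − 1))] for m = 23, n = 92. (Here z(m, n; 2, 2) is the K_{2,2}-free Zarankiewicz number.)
z(23, 92; 2, 2) ≤ (1/2)[23 + √(23² + 4·23·92·91)] = (1/2)[23 + √770753] = 450.4627

Kővári–Sós–Turán: let r_1, ..., r_23 be the row sums and z = Σ r_i the total number of 1s. Each pair of columns can share at most one row with both entries 1 (else a 2×2 all-ones block appears), so Σ_i C(r_i, 2) ≤ C(92, 2) = 4186. By convexity Σ_i C(r_i, 2) ≥ 23·C(z/23, 2) = z(z − 23)/(2·23), giving z² − 23z − 23·92·91 ≤ 0 and hence z ≤ (1/2)[23 + √(529 + 4·192556)] = (1/2)[23 + √770753] ≈ (1/2)(23 + 877.9254) = 450.4627.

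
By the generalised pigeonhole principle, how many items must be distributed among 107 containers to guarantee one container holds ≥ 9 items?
n = (9 − 1)·107 + 1 = 857

By the generalised pigeonhole principle, to guarantee some box contains ≥ r objects we need more than (r − 1) · k objects total. Threshold: n = (r − 1) · k + 1. With r = 9 and k = 107: n = 8 · 107 + 1 = 856 + 1 = 857. For n = 856 = 8 · 107, we can put exactly 8 objects in every box, avoiding 9 in any single one — so 857 is tight.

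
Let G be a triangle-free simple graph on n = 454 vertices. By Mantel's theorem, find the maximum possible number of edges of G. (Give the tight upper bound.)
ex(454, K_3) = ⌊454^2/4⌋ = 51529

Mantel (1907): a triangle-free graph on n vertices has at most ⌊n^2/4⌋ edges, with equality for the complete bipartite graph K_{⌊n/2⌋, ⌈n/2⌉}. For n = 454: ⌊454^2/4⌋ = ⌊206116/4⌋ = 51529. The extremal graph is K_{227, 227}, which has 227·227 = 51529 edges.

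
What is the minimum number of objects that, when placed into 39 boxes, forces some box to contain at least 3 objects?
n = (3 − 1)·39 + 1 = 79

By the generalised pigeonhole principle, to guarantee some box contains ≥ r objects we need more than (r − 1) · k objects total. Threshold: n = (r − 1) · k + 1. With r = 3 and k = 39: n = 2 · 39 + 1 = 78 + 1 = 79. For n = 78 = 2 · 39, we can put exactly 2 objects in every box, avoiding 3 in any single one — so 79 is tight.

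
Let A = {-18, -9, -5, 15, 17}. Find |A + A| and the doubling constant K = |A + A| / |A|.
K = |A + A| / |A| = 15/5 = 3

Enumerate A + A = {a + b : a, b ∈ A}. With |A| = 5, there are |A|^2 = 25 ordered sum pairs; collecting distinct values, A + A = {-36, -27, -23, -18, -14, -10, -3, -1, 6, 8, 10, 12, 30, 32, 34}, so |A + A| = 15. Thus K = 15/5 = 3. For comparison, the minimum possible |A + A| over all 5-element sets is 2·5 − 1 = 9 (so min K = 9/5), attained only by arithmetic progressions.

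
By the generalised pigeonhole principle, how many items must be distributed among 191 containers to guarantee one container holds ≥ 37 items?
n = (37 − 1)·191 + 1 = 6877

By the generalised pigeonhole principle, to guarantee some box contains ≥ r objects we need more than (r − 1) · k objects total. Threshold: n = (r − 1) · k + 1. With r = 37 and k = 191: n = 36 · 191 + 1 = 6876 + 1 = 6877. For n = 6876 = 36 · 191, we can put exactly 36 objects in every box, avoiding 37 in any single one — so 6877 is tight.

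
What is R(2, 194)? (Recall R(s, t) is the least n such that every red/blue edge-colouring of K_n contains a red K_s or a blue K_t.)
R(2, 194) = 194

R(2, k) = k for all k ≥ 2: in a 2-colouring of K_k, either some edge is red (a red K_2) or all edges are blue (a blue K_k). And K_{193} coloured all-blue has no blue K_194, so R(2, 194) > 193. Hence R(2, 194) = 194.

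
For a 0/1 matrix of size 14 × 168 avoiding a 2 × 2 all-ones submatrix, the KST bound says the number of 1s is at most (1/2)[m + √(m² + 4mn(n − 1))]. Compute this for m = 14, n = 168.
z(14, 168; 2, 2) ≤ (1/2)[14 + √(14² + 4·14·168·167)] = (1/2)[14 + √1571332] = 633.7639

Kővári–Sós–Turán: let r_1, ..., r_14 be the row sums and z = Σ r_i the total number of 1s. Each pair of columns can share at most one row with both entries 1 (else a 2×2 all-ones block appears), so Σ_i C(r_i, 2) ≤ C(168, 2) = 14028. By convexity Σ_i C(r_i, 2) ≥ 14·C(z/14, 2) = z(z − 14)/(2·14), giving z² − 14z − 14·168·167 ≤ 0 and hence z ≤ (1/2)[14 + √(196 + 4·392784)] = (1/2)[14 + √1571332] ≈ (1/2)(14 + 1253.5278) = 633.7639.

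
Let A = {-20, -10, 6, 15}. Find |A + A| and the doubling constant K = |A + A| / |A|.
K = |A + A| / |A| = 10/4 = 5/2

Enumerate A + A = {a + b : a, b ∈ A}. With |A| = 4, there are |A|^2 = 16 ordered sum pairs; collecting distinct values, A + A = {-40, -30, -20, -14, -5, -4, 5, 12, 21, 30}, so |A + A| = 10. Thus K = 10/4 = 5/2. For comparison, the minimum possible |A + A| over all 4-element sets is 2·4 − 1 = 7 (so min K = 7/4), attained only by arithmetic progressions.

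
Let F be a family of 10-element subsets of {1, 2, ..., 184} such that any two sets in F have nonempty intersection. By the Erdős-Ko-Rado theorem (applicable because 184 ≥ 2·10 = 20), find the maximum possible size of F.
max |F| = C(183, 9) = 519406692254450

The Erdős-Ko-Rado theorem states: for n ≥ 2k, an intersecting family of k-subsets of an n-element set has size at most C(n − 1, k − 1), with equality for 'star' families {A ⊆ [n] : |A| = k, i ∈ A} (fix an element i). For n = 184, k = 10: C(183, 9) = 519406692254450.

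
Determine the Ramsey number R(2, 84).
R(2, 84) = 84

R(2, k) = k for all k ≥ 2: in a 2-colouring of K_k, either some edge is red (a red K_2) or all edges are blue (a blue K_k). And K_{83} coloured all-blue has no blue K_84, so R(2, 84) > 83. Hence R(2, 84) = 84.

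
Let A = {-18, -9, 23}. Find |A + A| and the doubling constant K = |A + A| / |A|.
K = |A + A| / |A| = 6/3 = 2

Enumerate A + A = {a + b : a, b ∈ A}. With |A| = 3, there are |A|^2 = 9 ordered sum pairs; collecting distinct values, A + A = {-36, -27, -18, 5, 14, 46}, so |A + A| = 6. Thus K = 6/3 = 2. For comparison, the minimum possible |A + A| over all 3-element sets is 2·3 − 1 = 5 (so min K = 5/3), attained only by arithmetic progressions.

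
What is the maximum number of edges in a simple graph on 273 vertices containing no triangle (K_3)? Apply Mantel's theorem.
ex(273, K_3) = ⌊273^2/4⌋ = 18632

Mantel (1907): a triangle-free graph on n vertices has at most ⌊n^2/4⌋ edges, with equality for the complete bipartite graph K_{⌊n/2⌋, ⌈n/2⌉}. For n = 273: ⌊273^2/4⌋ = ⌊74529/4⌋ = 18632. The extremal graph is K_{136, 137}, which has 136·137 = 18632 edges.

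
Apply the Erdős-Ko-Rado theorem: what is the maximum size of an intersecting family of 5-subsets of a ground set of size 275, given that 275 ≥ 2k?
max |F| = C(274, 4) = 229741876

The Erdős-Ko-Rado theorem states: for n ≥ 2k, an intersecting family of k-subsets of an n-element set has size at most C(n − 1, k − 1), with equality for 'star' families {A ⊆ [n] : |A| = k, i ∈ A} (fix an element i). For n = 275, k = 5: C(274, 4) = 229741876.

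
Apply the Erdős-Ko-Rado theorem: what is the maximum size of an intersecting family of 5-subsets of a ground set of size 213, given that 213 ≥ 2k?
max |F| = C(212, 4) = 81803645

The Erdős-Ko-Rado theorem states: for n ≥ 2k, an intersecting family of k-subsets of an n-element set has size at most C(n − 1, k − 1), with equality for 'star' families {A ⊆ [n] : |A| = k, i ∈ A} (fix an element i). For n = 213, k = 5: C(212, 4) = 81803645.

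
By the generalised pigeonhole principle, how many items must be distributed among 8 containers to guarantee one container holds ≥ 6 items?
n = (6 − 1)·8 + 1 = 41

By the generalised pigeonhole principle, to guarantee some box contains ≥ r objects we need more than (r − 1) · k objects total. Threshold: n = (r − 1) · k + 1. With r = 6 and k = 8: n = 5 · 8 + 1 = 40 + 1 = 41. For n = 40 = 5 · 8, we can put exactly 5 objects in every box, avoiding 6 in any single one — so 41 is tight.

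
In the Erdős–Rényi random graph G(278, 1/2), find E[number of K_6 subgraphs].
E[# K_6] = C(278, 6) · (1/2)^C(6, 2) = 607221379765 / 2^15 ≈ 18530925.896149

For each 6-subset S of vertices (there are C(278, 6) = 607221379765 such S), let X_S = 1 if S induces a K_6 (all C(6, 2) = 15 edges present). Then P(X_S = 1) = (1/2)^15 = 1/32768. By linearity of expectation, E[# K_6] = C(278, 6) · (1/2)^15 = 607221379765 / 32768 ≈ 18530925.896149.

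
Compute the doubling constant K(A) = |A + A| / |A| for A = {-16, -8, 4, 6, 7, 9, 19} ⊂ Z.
K = |A + A| / |A| = 26/7

Enumerate A + A = {a + b : a, b ∈ A}. With |A| = 7, there are |A|^2 = 49 ordered sum pairs; collecting distinct values, A + A = {-32, -24, -16, -12, -10, -9, -7, -4, -2, -1, 1, 3, 8, 10, 11, 12, 13, 14, 15, 16, 18, 23, 25, 26, 28, 38}, so |A + A| = 26. Thus K = 26/7. For comparison, the minimum possible |A + A| over all 7-element sets is 2·7 − 1 = 13 (so min K = 13/7), attained only by arithmetic progressions.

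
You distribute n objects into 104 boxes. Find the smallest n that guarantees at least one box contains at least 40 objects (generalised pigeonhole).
n = (40 − 1)·104 + 1 = 4057

By the generalised pigeonhole principle, to guarantee some box contains ≥ r objects we need more than (r − 1) · k objects total. Threshold: n = (r − 1) · k + 1. With r = 40 and k = 104: n = 39 · 104 + 1 = 4056 + 1 = 4057. For n = 4056 = 39 · 104, we can put exactly 39 objects in every box, avoiding 40 in any single one — so 4057 is tight.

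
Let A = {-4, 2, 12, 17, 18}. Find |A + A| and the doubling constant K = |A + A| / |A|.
K = |A + A| / |A| = 14/5

Enumerate A + A = {a + b : a, b ∈ A}. With |A| = 5, there are |A|^2 = 25 ordered sum pairs; collecting distinct values, A + A = {-8, -2, 4, 8, 13, 14, 19, 20, 24, 29, 30, 34, 35, 36}, so |A + A| = 14. Thus K = 14/5. For comparison, the minimum possible |A + A| over all 5-element sets is 2·5 − 1 = 9 (so min K = 9/5), attained only by arithmetic progressions.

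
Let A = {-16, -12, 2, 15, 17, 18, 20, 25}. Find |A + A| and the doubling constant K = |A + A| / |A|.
K = |A + A| / |A| = 33/8

Enumerate A + A = {a + b : a, b ∈ A}. With |A| = 8, there are |A|^2 = 64 ordered sum pairs; collecting distinct values, A + A = {-32, -28, -24, -14, -10, -1, 1, 2, 3, 4, 5, 6, 8, 9, 13, 17, 19, 20, 22, 27, 30, 32, 33, 34, 35, 36, 37, 38, 40, 42, 43, 45, 50}, so |A + A| = 33. Thus K = 33/8. For comparison, the minimum possible |A + A| over all 8-element sets is 2·8 − 1 = 15 (so min K = 15/8), attained only by arithmetic progressions.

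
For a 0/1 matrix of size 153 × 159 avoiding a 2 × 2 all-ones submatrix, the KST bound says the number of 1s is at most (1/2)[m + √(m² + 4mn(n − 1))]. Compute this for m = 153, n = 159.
z(153, 159; 2, 2) ≤ (1/2)[153 + √(153² + 4·153·159·158)] = (1/2)[153 + √15398073] = 2038.5189

Kővári–Sós–Turán: let r_1, ..., r_153 be the row sums and z = Σ r_i the total number of 1s. Each pair of columns can share at most one row with both entries 1 (else a 2×2 all-ones block appears), so Σ_i C(r_i, 2) ≤ C(159, 2) = 12561. By convexity Σ_i C(r_i, 2) ≥ 153·C(z/153, 2) = z(z − 153)/(2·153), giving z² − 153z − 153·159·158 ≤ 0 and hence z ≤ (1/2)[153 + √(23409 + 4·3843666)] = (1/2)[153 + √15398073] ≈ (1/2)(153 + 3924.0378) = 2038.5189.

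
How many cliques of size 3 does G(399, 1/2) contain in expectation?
E[# K_3] = C(399, 3) · (1/2)^C(3, 2) = 10507399 / 2^3 = 1313424.875

For each 3-subset S of vertices (there are C(399, 3) = 10507399 such S), let X_S = 1 if S induces a K_3 (all C(3, 2) = 3 edges present). Then P(X_S = 1) = (1/2)^3 = 1/8. By linearity of expectation, E[# K_3] = C(399, 3) · (1/2)^3 = 10507399 / 8 = 1313424.875.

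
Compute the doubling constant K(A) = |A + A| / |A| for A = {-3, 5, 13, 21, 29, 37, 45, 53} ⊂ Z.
K = |A + A| / |A| = 15/8

Enumerate A + A = {a + b : a, b ∈ A}. With |A| = 8, there are |A|^2 = 64 ordered sum pairs; collecting distinct values, A + A = {-6, 2, 10, 18, 26, 34, 42, 50, 58, 66, 74, 82, 90, 98, 106}, so |A + A| = 15. Thus K = 15/8. Here |A + A| = 2|A| − 1 = 15, the minimum possible — so K = 15/8 is minimal, which holds iff A is an arithmetic progression.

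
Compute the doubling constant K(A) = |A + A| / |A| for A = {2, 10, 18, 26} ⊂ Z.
K = |A + A| / |A| = 7/4

Enumerate A + A = {a + b : a, b ∈ A}. With |A| = 4, there are |A|^2 = 16 ordered sum pairs; collecting distinct values, A + A = {4, 12, 20, 28, 36, 44, 52}, so |A + A| = 7. Thus K = 7/4. Here |A + A| = 2|A| − 1 = 7, the minimum possible — so K = 7/4 is minimal, which holds iff A is an arithmetic progression.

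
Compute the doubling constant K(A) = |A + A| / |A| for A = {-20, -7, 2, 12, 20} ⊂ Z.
K = |A + A| / |A| = 15/5 = 3

Enumerate A + A = {a + b : a, b ∈ A}. With |A| = 5, there are |A|^2 = 25 ordered sum pairs; collecting distinct values, A + A = {-40, -27, -18, -14, -8, -5, 0, 4, 5, 13, 14, 22, 24, 32, 40}, so |A + A| = 15. Thus K = 15/5 = 3. For comparison, the minimum possible |A + A| over all 5-element sets is 2·5 − 1 = 9 (so min K = 9/5), attained only by arithmetic progressions.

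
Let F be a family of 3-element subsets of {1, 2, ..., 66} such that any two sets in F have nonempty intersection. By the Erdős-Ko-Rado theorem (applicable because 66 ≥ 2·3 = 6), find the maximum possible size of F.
max |F| = C(65, 2) = 2080

The Erdős-Ko-Rado theorem states: for n ≥ 2k, an intersecting family of k-subsets of an n-element set has size at most C(n − 1, k − 1), with equality for 'star' families {A ⊆ [n] : |A| = k, i ∈ A} (fix an element i). For n = 66, k = 3: C(65, 2) = 2080.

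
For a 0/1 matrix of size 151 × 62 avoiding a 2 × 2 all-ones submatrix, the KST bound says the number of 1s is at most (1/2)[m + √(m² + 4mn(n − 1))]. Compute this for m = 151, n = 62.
z(151, 62; 2, 2) ≤ (1/2)[151 + √(151² + 4·151·62·61)] = (1/2)[151 + √2307129] = 834.9618

Kővári–Sós–Turán: let r_1, ..., r_151 be the row sums and z = Σ r_i the total number of 1s. Each pair of columns can share at most one row with both entries 1 (else a 2×2 all-ones block appears), so Σ_i C(r_i, 2) ≤ C(62, 2) = 1891. By convexity Σ_i C(r_i, 2) ≥ 151·C(z/151, 2) = z(z − 151)/(2·151), giving z² − 151z − 151·62·61 ≤ 0 and hence z ≤ (1/2)[151 + √(22801 + 4·571082)] = (1/2)[151 + √2307129] ≈ (1/2)(151 + 1518.9236) = 834.9618.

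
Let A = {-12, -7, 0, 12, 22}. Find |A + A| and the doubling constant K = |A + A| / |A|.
K = |A + A| / |A| = 14/5

Enumerate A + A = {a + b : a, b ∈ A}. With |A| = 5, there are |A|^2 = 25 ordered sum pairs; collecting distinct values, A + A = {-24, -19, -14, -12, -7, 0, 5, 10, 12, 15, 22, 24, 34, 44}, so |A + A| = 14. Thus K = 14/5. For comparison, the minimum possible |A + A| over all 5-element sets is 2·5 − 1 = 9 (so min K = 9/5), attained only by arithmetic progressions.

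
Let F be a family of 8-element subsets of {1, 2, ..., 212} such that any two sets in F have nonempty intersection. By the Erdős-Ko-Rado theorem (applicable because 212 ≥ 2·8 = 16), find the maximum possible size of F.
max |F| = C(211, 7) = 3340967581380

The Erdős-Ko-Rado theorem states: for n ≥ 2k, an intersecting family of k-subsets of an n-element set has size at most C(n − 1, k − 1), with equality for 'star' families {A ⊆ [n] : |A| = k, i ∈ A} (fix an element i). For n = 212, k = 8: C(211, 7) = 3340967581380.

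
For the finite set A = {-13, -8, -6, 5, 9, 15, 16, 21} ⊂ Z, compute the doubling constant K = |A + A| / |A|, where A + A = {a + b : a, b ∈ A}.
K = |A + A| / |A| = 32/8 = 4

Enumerate A + A = {a + b : a, b ∈ A}. With |A| = 8, there are |A|^2 = 64 ordered sum pairs; collecting distinct values, A + A = {-26, -21, -19, -16, -14, -12, -8, -4, -3, -1, 1, 2, 3, 7, 8, 9, 10, 13, 14, 15, 18, 20, 21, 24, 25, 26, 30, 31, 32, 36, 37, 42}, so |A + A| = 32. Thus K = 32/8 = 4. For comparison, the minimum possible |A + A| over all 8-element sets is 2·8 − 1 = 15 (so min K = 15/8), attained only by arithmetic progressions.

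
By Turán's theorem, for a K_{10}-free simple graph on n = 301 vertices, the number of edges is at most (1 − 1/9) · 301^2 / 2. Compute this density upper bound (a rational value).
Turán density bound = (8/9) · 301^2/2 = 362404/9 ≈ 40267.1111

Turán's theorem: ex(n, K_{r+1}) is achieved by the complete r-partite Turán graph T(n, r) with parts as balanced as possible, and is at most (1 − 1/r) · n^2/2. For r = 9, n = 301: the density bound is (8/9) · 90601/2 = 362404/9 ≈ 40267.1111. The integer-valued extremum is e(T(301, 9)) = 40266, which is strictly less than the density bound 362404/9 since 9 ∤ 301 (the parts of T(301, 9) cannot all be equal).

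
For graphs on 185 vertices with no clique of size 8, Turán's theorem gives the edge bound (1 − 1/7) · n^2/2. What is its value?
Turán density bound = (6/7) · 185^2/2 = 102675/7 ≈ 14667.8571

Turán's theorem: ex(n, K_{r+1}) is achieved by the complete r-partite Turán graph T(n, r) with parts as balanced as possible, and is at most (1 − 1/r) · n^2/2. For r = 7, n = 185: the density bound is (6/7) · 34225/2 = 102675/7 ≈ 14667.8571. The integer-valued extremum is e(T(185, 7)) = 14667, which is strictly less than the density bound 102675/7 since 7 ∤ 185 (the parts of T(185, 7) cannot all be equal).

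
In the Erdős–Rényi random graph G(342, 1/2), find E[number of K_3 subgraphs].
E[# K_3] = C(342, 3) · (1/2)^C(3, 2) = 6608580 / 2^3 = 1652145/2 = 826072.5

For each 3-subset S of vertices (there are C(342, 3) = 6608580 such S), let X_S = 1 if S induces a K_3 (all C(3, 2) = 3 edges present). Then P(X_S = 1) = (1/2)^3 = 1/8. By linearity of expectation, E[# K_3] = C(342, 3) · (1/2)^3 = 6608580 / 8 = 1652145/2 = 826072.5.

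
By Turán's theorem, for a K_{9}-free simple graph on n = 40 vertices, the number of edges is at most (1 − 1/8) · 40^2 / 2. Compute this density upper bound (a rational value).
Turán density bound = (7/8) · 40^2/2 = 700

Turán's theorem: ex(n, K_{r+1}) is achieved by the complete r-partite Turán graph T(n, r) with parts as balanced as possible, and is at most (1 − 1/r) · n^2/2. For r = 8, n = 40: the density bound is (7/8) · 1600/2 = 700. Since 8 ∣ 40, the Turán graph T(40, 8) has parts of equal size 5, and its edge count e(T(40, 8)) = 700 attains the density bound exactly.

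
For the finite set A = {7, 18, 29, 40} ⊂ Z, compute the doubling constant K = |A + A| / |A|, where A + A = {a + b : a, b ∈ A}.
K = |A + A| / |A| = 7/4

Enumerate A + A = {a + b : a, b ∈ A}. With |A| = 4, there are |A|^2 = 16 ordered sum pairs; collecting distinct values, A + A = {14, 25, 36, 47, 58, 69, 80}, so |A + A| = 7. Thus K = 7/4. Here |A + A| = 2|A| − 1 = 7, the minimum possible — so K = 7/4 is minimal, which holds iff A is an arithmetic progression.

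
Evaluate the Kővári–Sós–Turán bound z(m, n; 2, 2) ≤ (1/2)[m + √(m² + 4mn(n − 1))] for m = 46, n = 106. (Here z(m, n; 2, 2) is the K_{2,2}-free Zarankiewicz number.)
z(46, 106; 2, 2) ≤ (1/2)[46 + √(46² + 4·46·106·105)] = (1/2)[46 + √2050036] = 738.8973

Kővári–Sós–Turán: let r_1, ..., r_46 be the row sums and z = Σ r_i the total number of 1s. Each pair of columns can share at most one row with both entries 1 (else a 2×2 all-ones block appears), so Σ_i C(r_i, 2) ≤ C(106, 2) = 5565. By convexity Σ_i C(r_i, 2) ≥ 46·C(z/46, 2) = z(z − 46)/(2·46), giving z² − 46z − 46·106·105 ≤ 0 and hence z ≤ (1/2)[46 + √(2116 + 4·511980)] = (1/2)[46 + √2050036] ≈ (1/2)(46 + 1431.7947) = 738.8973.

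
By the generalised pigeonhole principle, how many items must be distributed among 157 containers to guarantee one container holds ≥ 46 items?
n = (46 − 1)·157 + 1 = 7066

By the generalised pigeonhole principle, to guarantee some box contains ≥ r objects we need more than (r − 1) · k objects total. Threshold: n = (r − 1) · k + 1. With r = 46 and k = 157: n = 45 · 157 + 1 = 7065 + 1 = 7066. For n = 7065 = 45 · 157, we can put exactly 45 objects in every box, avoiding 46 in any single one — so 7066 is tight.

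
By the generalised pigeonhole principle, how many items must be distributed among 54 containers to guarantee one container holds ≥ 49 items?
n = (49 − 1)·54 + 1 = 2593

By the generalised pigeonhole principle, to guarantee some box contains ≥ r objects we need more than (r − 1) · k objects total. Threshold: n = (r − 1) · k + 1. With r = 49 and k = 54: n = 48 · 54 + 1 = 2592 + 1 = 2593. For n = 2592 = 48 · 54, we can put exactly 48 objects in every box, avoiding 49 in any single one — so 2593 is tight.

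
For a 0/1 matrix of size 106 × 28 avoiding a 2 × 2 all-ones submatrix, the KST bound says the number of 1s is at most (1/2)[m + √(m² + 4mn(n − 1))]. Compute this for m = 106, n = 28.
z(106, 28; 2, 2) ≤ (1/2)[106 + √(106² + 4·106·28·27)] = (1/2)[106 + √331780] = 341.0017

Kővári–Sós–Turán: let r_1, ..., r_106 be the row sums and z = Σ r_i the total number of 1s. Each pair of columns can share at most one row with both entries 1 (else a 2×2 all-ones block appears), so Σ_i C(r_i, 2) ≤ C(28, 2) = 378. By convexity Σ_i C(r_i, 2) ≥ 106·C(z/106, 2) = z(z − 106)/(2·106), giving z² − 106z − 106·28·27 ≤ 0 and hence z ≤ (1/2)[106 + √(11236 + 4·80136)] = (1/2)[106 + √331780] ≈ (1/2)(106 + 576.0035) = 341.0017.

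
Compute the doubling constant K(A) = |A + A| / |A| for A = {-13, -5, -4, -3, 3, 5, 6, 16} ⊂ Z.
K = |A + A| / |A| = 26/8 = 13/4

Enumerate A + A = {a + b : a, b ∈ A}. With |A| = 8, there are |A|^2 = 64 ordered sum pairs; collecting distinct values, A + A = {-26, -18, -17, -16, -10, -9, -8, -7, -6, -2, -1, 0, 1, 2, 3, 6, 8, 9, 10, 11, 12, 13, 19, 21, 22, 32}, so |A + A| = 26. Thus K = 26/8 = 13/4. For comparison, the minimum possible |A + A| over all 8-element sets is 2·8 − 1 = 15 (so min K = 15/8), attained only by arithmetic progressions.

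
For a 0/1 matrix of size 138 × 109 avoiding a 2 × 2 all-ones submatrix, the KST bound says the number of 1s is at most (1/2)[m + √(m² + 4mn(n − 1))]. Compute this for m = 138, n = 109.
z(138, 109; 2, 2) ≤ (1/2)[138 + √(138² + 4·138·109·108)] = (1/2)[138 + √6517188] = 1345.4392

Kővári–Sós–Turán: let r_1, ..., r_138 be the row sums and z = Σ r_i the total number of 1s. Each pair of columns can share at most one row with both entries 1 (else a 2×2 all-ones block appears), so Σ_i C(r_i, 2) ≤ C(109, 2) = 5886. By convexity Σ_i C(r_i, 2) ≥ 138·C(z/138, 2) = z(z − 138)/(2·138), giving z² − 138z − 138·109·108 ≤ 0 and hence z ≤ (1/2)[138 + √(19044 + 4·1624536)] = (1/2)[138 + √6517188] ≈ (1/2)(138 + 2552.8784) = 1345.4392.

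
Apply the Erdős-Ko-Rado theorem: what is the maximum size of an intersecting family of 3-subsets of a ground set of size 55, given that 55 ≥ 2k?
max |F| = C(54, 2) = 1431

The Erdős-Ko-Rado theorem states: for n ≥ 2k, an intersecting family of k-subsets of an n-element set has size at most C(n − 1, k − 1), with equality for 'star' families {A ⊆ [n] : |A| = k, i ∈ A} (fix an element i). For n = 55, k = 3: C(54, 2) = 1431.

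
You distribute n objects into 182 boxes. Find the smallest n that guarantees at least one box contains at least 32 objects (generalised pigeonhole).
n = (32 − 1)·182 + 1 = 5643

By the generalised pigeonhole principle, to guarantee some box contains ≥ r objects we need more than (r − 1) · k objects total. Threshold: n = (r − 1) · k + 1. With r = 32 and k = 182: n = 31 · 182 + 1 = 5642 + 1 = 5643. For n = 5642 = 31 · 182, we can put exactly 31 objects in every box, avoiding 32 in any single one — so 5643 is tight.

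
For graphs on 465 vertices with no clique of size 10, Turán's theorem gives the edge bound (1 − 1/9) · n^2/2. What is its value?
Turán density bound = (8/9) · 465^2/2 = 96100

Turán's theorem: ex(n, K_{r+1}) is achieved by the complete r-partite Turán graph T(n, r) with parts as balanced as possible, and is at most (1 − 1/r) · n^2/2. For r = 9, n = 465: the density bound is (8/9) · 216225/2 = 96100. The integer-valued extremum is e(T(465, 9)) = 96099, which is strictly less than the density bound 96100 since 9 ∤ 465 (the parts of T(465, 9) cannot all be equal).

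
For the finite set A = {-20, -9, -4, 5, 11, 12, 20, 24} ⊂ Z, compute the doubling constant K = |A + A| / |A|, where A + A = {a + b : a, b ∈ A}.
K = |A + A| / |A| = 34/8 = 17/4

Enumerate A + A = {a + b : a, b ∈ A}. With |A| = 8, there are |A|^2 = 64 ordered sum pairs; collecting distinct values, A + A = {-40, -29, -24, -18, -15, -13, -9, -8, -4, 0, 1, 2, 3, 4, 7, 8, 10, 11, 15, 16, 17, 20, 22, 23, 24, 25, 29, 31, 32, 35, 36, 40, 44, 48}, so |A + A| = 34. Thus K = 34/8 = 17/4. For comparison, the minimum possible |A + A| over all 8-element sets is 2·8 − 1 = 15 (so min K = 15/8), attained only by arithmetic progressions.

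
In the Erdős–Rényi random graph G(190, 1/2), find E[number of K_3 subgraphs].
E[# K_3] = C(190, 3) · (1/2)^C(3, 2) = 1125180 / 2^3 = 281295/2 = 140647.5

For each 3-subset S of vertices (there are C(190, 3) = 1125180 such S), let X_S = 1 if S induces a K_3 (all C(3, 2) = 3 edges present). Then P(X_S = 1) = (1/2)^3 = 1/8. By linearity of expectation, E[# K_3] = C(190, 3) · (1/2)^3 = 1125180 / 8 = 281295/2 = 140647.5.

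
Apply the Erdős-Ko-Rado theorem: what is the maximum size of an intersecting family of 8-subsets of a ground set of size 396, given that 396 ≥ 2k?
max |F| = C(395, 7) = 282183986217770

The Erdős-Ko-Rado theorem states: for n ≥ 2k, an intersecting family of k-subsets of an n-element set has size at most C(n − 1, k − 1), with equality for 'star' families {A ⊆ [n] : |A| = k, i ∈ A} (fix an element i). For n = 396, k = 8: C(395, 7) = 282183986217770.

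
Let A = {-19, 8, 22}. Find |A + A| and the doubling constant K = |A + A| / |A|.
K = |A + A| / |A| = 6/3 = 2

Enumerate A + A = {a + b : a, b ∈ A}. With |A| = 3, there are |A|^2 = 9 ordered sum pairs; collecting distinct values, A + A = {-38, -11, 3, 16, 30, 44}, so |A + A| = 6. Thus K = 6/3 = 2. For comparison, the minimum possible |A + A| over all 3-element sets is 2·3 − 1 = 5 (so min K = 5/3), attained only by arithmetic progressions.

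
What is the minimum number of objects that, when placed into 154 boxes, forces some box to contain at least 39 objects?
n = (39 − 1)·154 + 1 = 5853

By the generalised pigeonhole principle, to guarantee some box contains ≥ r objects we need more than (r − 1) · k objects total. Threshold: n = (r − 1) · k + 1. With r = 39 and k = 154: n = 38 · 154 + 1 = 5852 + 1 = 5853. For n = 5852 = 38 · 154, we can put exactly 38 objects in every box, avoiding 39 in any single one — so 5853 is tight.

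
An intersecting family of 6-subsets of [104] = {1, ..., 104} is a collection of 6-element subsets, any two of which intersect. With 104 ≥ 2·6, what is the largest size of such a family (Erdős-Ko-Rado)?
max |F| = C(103, 5) = 87541245

Erdős-Ko-Rado (1961): when n ≥ 2k, max |F| = C(n−1, k−1). The bound is attained by the star {A : i ∈ A} for any fixed i ∈ [n]. Here C(104−1, 6−1) = C(103, 5) = 87541245.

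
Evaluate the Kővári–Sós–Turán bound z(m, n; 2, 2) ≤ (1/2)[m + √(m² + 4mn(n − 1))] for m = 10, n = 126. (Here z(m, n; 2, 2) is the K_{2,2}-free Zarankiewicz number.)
z(10, 126; 2, 2) ≤ (1/2)[10 + √(10² + 4·10·126·125)] = (1/2)[10 + √630100] = 401.8942

Kővári–Sós–Turán: let r_1, ..., r_10 be the row sums and z = Σ r_i the total number of 1s. Each pair of columns can share at most one row with both entries 1 (else a 2×2 all-ones block appears), so Σ_i C(r_i, 2) ≤ C(126, 2) = 7875. By convexity Σ_i C(r_i, 2) ≥ 10·C(z/10, 2) = z(z − 10)/(2·10), giving z² − 10z − 10·126·125 ≤ 0 and hence z ≤ (1/2)[10 + √(100 + 4·157500)] = (1/2)[10 + √630100] ≈ (1/2)(10 + 793.7884) = 401.8942.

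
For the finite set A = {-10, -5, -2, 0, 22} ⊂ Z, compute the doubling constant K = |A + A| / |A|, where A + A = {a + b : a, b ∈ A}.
K = |A + A| / |A| = 14/5

Enumerate A + A = {a + b : a, b ∈ A}. With |A| = 5, there are |A|^2 = 25 ordered sum pairs; collecting distinct values, A + A = {-20, -15, -12, -10, -7, -5, -4, -2, 0, 12, 17, 20, 22, 44}, so |A + A| = 14. Thus K = 14/5. For comparison, the minimum possible |A + A| over all 5-element sets is 2·5 − 1 = 9 (so min K = 9/5), attained only by arithmetic progressions.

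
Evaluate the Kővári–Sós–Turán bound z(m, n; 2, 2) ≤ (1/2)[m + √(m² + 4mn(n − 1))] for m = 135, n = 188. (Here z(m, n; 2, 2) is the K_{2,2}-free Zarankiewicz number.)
z(135, 188; 2, 2) ≤ (1/2)[135 + √(135² + 4·135·188·187)] = (1/2)[135 + √19002465] = 2247.0908

Kővári–Sós–Turán: let r_1, ..., r_135 be the row sums and z = Σ r_i the total number of 1s. Each pair of columns can share at most one row with both entries 1 (else a 2×2 all-ones block appears), so Σ_i C(r_i, 2) ≤ C(188, 2) = 17578. By convexity Σ_i C(r_i, 2) ≥ 135·C(z/135, 2) = z(z − 135)/(2·135), giving z² − 135z − 135·188·187 ≤ 0 and hence z ≤ (1/2)[135 + √(18225 + 4·4746060)] = (1/2)[135 + √19002465] ≈ (1/2)(135 + 4359.1817) = 2247.0908.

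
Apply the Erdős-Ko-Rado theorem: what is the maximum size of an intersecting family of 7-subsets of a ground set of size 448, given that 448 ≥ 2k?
max |F| = C(447, 6) = 10712204676433

The Erdős-Ko-Rado theorem states: for n ≥ 2k, an intersecting family of k-subsets of an n-element set has size at most C(n − 1, k − 1), with equality for 'star' families {A ⊆ [n] : |A| = k, i ∈ A} (fix an element i). For n = 448, k = 7: C(447, 6) = 10712204676433.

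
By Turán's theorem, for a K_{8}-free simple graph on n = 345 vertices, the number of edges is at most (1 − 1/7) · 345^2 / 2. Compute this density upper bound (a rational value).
Turán density bound = (6/7) · 345^2/2 = 357075/7 ≈ 51010.7143

Turán's theorem: ex(n, K_{r+1}) is achieved by the complete r-partite Turán graph T(n, r) with parts as balanced as possible, and is at most (1 − 1/r) · n^2/2. For r = 7, n = 345: the density bound is (6/7) · 119025/2 = 357075/7 ≈ 51010.7143. The integer-valued extremum is e(T(345, 7)) = 51010, which is strictly less than the density bound 357075/7 since 7 ∤ 345 (the parts of T(345, 7) cannot all be equal).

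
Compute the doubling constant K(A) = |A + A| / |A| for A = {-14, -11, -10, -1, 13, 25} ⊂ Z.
K = |A + A| / |A| = 21/6 = 7/2

Enumerate A + A = {a + b : a, b ∈ A}. With |A| = 6, there are |A|^2 = 36 ordered sum pairs; collecting distinct values, A + A = {-28, -25, -24, -22, -21, -20, -15, -12, -11, -2, -1, 2, 3, 11, 12, 14, 15, 24, 26, 38, 50}, so |A + A| = 21. Thus K = 21/6 = 7/2. For comparison, the minimum possible |A + A| over all 6-element sets is 2·6 − 1 = 11 (so min K = 11/6), attained only by arithmetic progressions.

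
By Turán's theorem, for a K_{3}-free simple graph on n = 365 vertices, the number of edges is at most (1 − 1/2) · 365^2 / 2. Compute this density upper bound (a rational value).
Turán density bound = (1/2) · 365^2/2 = 133225/4 ≈ 33306.25

Turán's theorem: ex(n, K_{r+1}) is achieved by the complete r-partite Turán graph T(n, r) with parts as balanced as possible, and is at most (1 − 1/r) · n^2/2. For r = 2, n = 365: the density bound is (1/2) · 133225/2 = 133225/4 ≈ 33306.25. The integer-valued extremum is e(T(365, 2)) = 33306, which is strictly less than the density bound 133225/4 since 2 ∤ 365 (the parts of T(365, 2) cannot all be equal).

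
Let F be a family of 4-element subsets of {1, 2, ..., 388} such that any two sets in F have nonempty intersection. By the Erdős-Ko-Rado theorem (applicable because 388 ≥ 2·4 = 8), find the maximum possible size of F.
max |F| = C(387, 3) = 9585345

The Erdős-Ko-Rado theorem states: for n ≥ 2k, an intersecting family of k-subsets of an n-element set has size at most C(n − 1, k − 1), with equality for 'star' families {A ⊆ [n] : |A| = k, i ∈ A} (fix an element i). For n = 388, k = 4: C(387, 3) = 9585345.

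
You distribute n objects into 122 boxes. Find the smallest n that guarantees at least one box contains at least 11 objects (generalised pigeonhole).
n = (11 − 1)·122 + 1 = 1221

By the generalised pigeonhole principle, to guarantee some box contains ≥ r objects we need more than (r − 1) · k objects total. Threshold: n = (r − 1) · k + 1. With r = 11 and k = 122: n = 10 · 122 + 1 = 1220 + 1 = 1221. For n = 1220 = 10 · 122, we can put exactly 10 objects in every box, avoiding 11 in any single one — so 1221 is tight.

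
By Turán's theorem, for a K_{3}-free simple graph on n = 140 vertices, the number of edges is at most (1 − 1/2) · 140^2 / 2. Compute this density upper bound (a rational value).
Turán density bound = (1/2) · 140^2/2 = 4900

Turán's theorem: ex(n, K_{r+1}) is achieved by the complete r-partite Turán graph T(n, r) with parts as balanced as possible, and is at most (1 − 1/r) · n^2/2. For r = 2, n = 140: the density bound is (1/2) · 19600/2 = 4900. Since 2 ∣ 140, the Turán graph T(140, 2) has parts of equal size 70, and its edge count e(T(140, 2)) = 4900 attains the density bound exactly.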